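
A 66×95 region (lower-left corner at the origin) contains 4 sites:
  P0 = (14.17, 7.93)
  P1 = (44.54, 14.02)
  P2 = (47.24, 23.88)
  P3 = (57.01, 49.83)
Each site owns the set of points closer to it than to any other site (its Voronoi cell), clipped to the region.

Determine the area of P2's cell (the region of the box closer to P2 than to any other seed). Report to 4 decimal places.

Area of P2's cell: 939.5288

1. box [0,66]×[0,95]: [(0, 0) (66, 0) (66, 95) (0, 95)]
2. ⊥bis P2·P0 via (30.705,15.905): [(0, 79.5673) (38.3761, 0) (66, 0) (66, 95) (0, 95)]  |A|=4743.2561
3. ⊥bis P2·P1 via (45.89,18.95): [(0, 79.5673) (26.7022, 24.2043) (66, 13.4432) (66, 95) (0, 95)]  |A|=4144.8041
4. ⊥bis P2·P3 via (52.125,36.855): [(13.6061, 51.3571) (26.7022, 24.2043) (66, 13.4432) (66, 31.6312)]  |A|=939.5288
5. canonical 4-gon: [(13.6061, 51.3571) (26.7022, 24.2043) (66, 13.4432) (66, 31.6312)]
6. shoelace: 939.5288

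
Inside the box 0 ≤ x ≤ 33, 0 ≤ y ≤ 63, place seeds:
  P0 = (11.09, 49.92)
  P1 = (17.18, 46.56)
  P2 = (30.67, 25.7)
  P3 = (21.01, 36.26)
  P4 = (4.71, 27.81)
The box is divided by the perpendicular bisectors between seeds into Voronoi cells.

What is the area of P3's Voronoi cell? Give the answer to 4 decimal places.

1. box [0,33]×[0,63]: [(0, 0) (33, 0) (33, 63) (0, 63)]
2. ⊥bis P3·P0 via (16.05,43.09): [(0, 31.4344) (0, 0) (33, 0) (33, 55.3992)]  |A|=1432.7542
3. ⊥bis P3·P1 via (19.095,41.41): [(8.1139, 37.3267) (0, 31.4344) (0, 0) (33, 0) (33, 46.5805)]  |A|=1323.0223
4. ⊥bis P3·P2 via (25.84,30.98): [(8.1139, 37.3267) (0, 31.4344) (0, 7.3423) (33, 37.5298) (33, 46.5805)]  |A|=582.6336
5. ⊥bis P3·P4 via (12.86,32.035): [(9.7931, 37.9511) (17.4063, 23.2651) (33, 37.5298) (33, 46.5805)]  |A|=273.8245
6. canonical 4-gon: [(9.7931, 37.9511) (17.4063, 23.2651) (33, 37.5298) (33, 46.5805)]
7. shoelace: 273.8245

Area of P3's cell: 273.8245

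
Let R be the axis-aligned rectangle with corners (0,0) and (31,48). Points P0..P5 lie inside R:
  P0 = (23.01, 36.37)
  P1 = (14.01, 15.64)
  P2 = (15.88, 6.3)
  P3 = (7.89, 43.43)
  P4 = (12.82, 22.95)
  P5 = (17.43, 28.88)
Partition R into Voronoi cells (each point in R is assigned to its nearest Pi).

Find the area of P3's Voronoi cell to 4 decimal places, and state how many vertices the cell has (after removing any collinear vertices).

1. box [0,31]×[0,48]: [(0, 0) (31, 0) (31, 48) (0, 48)]
2. ⊥bis P3·P0 via (15.45,39.9): [(0, 6.8116) (19.2321, 48) (0, 48)]  |A|=396.0705
3. ⊥bis P3·P1 via (10.95,29.535): [(0, 27.1236) (10.5713, 29.4516) (19.2321, 48) (0, 48)]  |A|=288.7084
4. ⊥bis P3·P2 via (11.885,24.865): [(0, 27.1236) (10.5713, 29.4516) (19.2321, 48) (0, 48)]  |A|=288.7084
5. ⊥bis P3·P4 via (10.355,33.19): [(0, 30.6973) (12.5653, 33.7221) (19.2321, 48) (0, 48)]  |A|=246.0045
6. ⊥bis P3·P5 via (12.66,36.155): [(0, 30.6973) (6.8517, 32.3467) (14.1608, 37.139) (19.2321, 48) (0, 48)]  |A|=237.3401
7. canonical 5-gon: [(0, 30.6973) (6.8517, 32.3467) (14.1608, 37.139) (19.2321, 48) (0, 48)]
8. shoelace: 237.3401

Area of P3's cell: 237.3401 (5 vertices)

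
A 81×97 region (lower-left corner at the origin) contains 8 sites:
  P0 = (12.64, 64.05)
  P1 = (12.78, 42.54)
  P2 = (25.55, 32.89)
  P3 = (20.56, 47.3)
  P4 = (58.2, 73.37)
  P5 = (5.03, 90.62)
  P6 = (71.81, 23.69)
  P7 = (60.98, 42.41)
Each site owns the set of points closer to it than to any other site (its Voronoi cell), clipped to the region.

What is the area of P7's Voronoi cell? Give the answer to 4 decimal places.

Area of P7's cell: 1028.6984

1. box [0,81]×[0,97]: [(0, 0) (81, 0) (81, 97) (0, 97)]
2. ⊥bis P7·P0 via (36.81,53.23): [(12.9809, 0) (81, 0) (81, 97) (56.4042, 97)]  |A|=4491.822
3. ⊥bis P7·P1 via (36.88,42.475): [(36.9096, 53.4525) (36.7654, 0) (81, 0) (81, 97) (56.4042, 97)]  |A|=3856.1512
4. ⊥bis P7·P2 via (43.265,37.65): [(38.2277, 56.3969) (53.3815, 0) (81, 0) (81, 97) (56.4042, 97)]  |A|=3352.5875
5. ⊥bis P7·P3 via (40.77,44.855): [(43.6249, 68.4534) (40.9436, 46.2896) (53.3815, 0) (81, 0) (81, 97) (56.4042, 97)]  |A|=3308.9401
6. ⊥bis P7·P4 via (59.59,57.89): [(42.1576, 56.3247) (40.9436, 46.2896) (53.3815, 0) (81, 0) (81, 59.8125)]  |A|=2029.9383
7. ⊥bis P7·P5 via (33.005,66.515): [(42.1576, 56.3247) (40.9436, 46.2896) (53.3815, 0) (81, 0) (81, 59.8125)]  |A|=2029.9383
8. ⊥bis P7·P6 via (66.395,33.05): [(42.1576, 56.3247) (40.9436, 46.2896) (47.4465, 22.0878) (81, 41.4994) (81, 59.8125)]  |A|=1028.6984
9. canonical 5-gon: [(42.1576, 56.3247) (40.9436, 46.2896) (47.4465, 22.0878) (81, 41.4994) (81, 59.8125)]
10. shoelace: 1028.6984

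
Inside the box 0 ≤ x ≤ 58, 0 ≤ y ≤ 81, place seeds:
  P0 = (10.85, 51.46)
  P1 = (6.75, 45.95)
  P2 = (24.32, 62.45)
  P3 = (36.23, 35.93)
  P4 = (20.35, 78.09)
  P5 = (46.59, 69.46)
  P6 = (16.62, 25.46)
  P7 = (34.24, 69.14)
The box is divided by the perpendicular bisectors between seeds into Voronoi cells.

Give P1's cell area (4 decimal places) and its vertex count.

Area of P1's cell: 258.5529 (3 vertices)

1. box [0,58]×[0,81]: [(0, 0) (58, 0) (58, 81) (0, 81)]
2. ⊥bis P1·P0 via (8.8,48.705): [(0, 55.2531) (0, 0) (58, 0) (58, 12.0952)]  |A|=1953.1005
3. ⊥bis P1·P2 via (15.535,54.2): [(48.2914, 19.3194) (0, 55.2531) (0, 0) (58, 0) (58, 8.9812)]  |A|=1937.9843
4. ⊥bis P1·P3 via (21.49,40.94): [(21.0349, 39.601) (0, 55.2531) (0, 0) (7.5748, 0)]  |A|=731.107
5. ⊥bis P1·P4 via (13.55,62.02): [(21.0349, 39.601) (0, 55.2531) (0, 0) (7.5748, 0)]  |A|=731.107
6. ⊥bis P1·P5 via (26.67,57.705): [(21.0349, 39.601) (0, 55.2531) (0, 0) (7.5748, 0)]  |A|=731.107
7. ⊥bis P1·P6 via (11.685,35.705): [(20.539, 39.97) (0, 55.2531) (0, 30.0764)]  |A|=258.5529
8. ⊥bis P1·P7 via (20.495,57.545): [(20.539, 39.97) (0, 55.2531) (0, 30.0764)]  |A|=258.5529
9. canonical 3-gon: [(20.539, 39.97) (0, 55.2531) (0, 30.0764)]
10. shoelace: 258.5529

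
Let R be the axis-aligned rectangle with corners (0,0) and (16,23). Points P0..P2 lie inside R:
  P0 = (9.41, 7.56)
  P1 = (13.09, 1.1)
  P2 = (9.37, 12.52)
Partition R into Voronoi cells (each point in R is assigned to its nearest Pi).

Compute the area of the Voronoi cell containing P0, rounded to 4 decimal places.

1. box [0,16]×[0,23]: [(0, 0) (16, 0) (16, 23) (0, 23)]
2. ⊥bis P0·P1 via (11.25,4.33): [(0, 0) (3.649, 0) (16, 7.0359) (16, 23) (0, 23)]  |A|=324.5498
3. ⊥bis P0·P2 via (9.39,10.04): [(0, 9.9643) (0, 0) (3.649, 0) (16, 7.0359) (16, 10.0933)]  |A|=117.0104
4. canonical 5-gon: [(0, 9.9643) (0, 0) (3.649, 0) (16, 7.0359) (16, 10.0933)]
5. shoelace: 117.0104

Area of P0's cell: 117.0104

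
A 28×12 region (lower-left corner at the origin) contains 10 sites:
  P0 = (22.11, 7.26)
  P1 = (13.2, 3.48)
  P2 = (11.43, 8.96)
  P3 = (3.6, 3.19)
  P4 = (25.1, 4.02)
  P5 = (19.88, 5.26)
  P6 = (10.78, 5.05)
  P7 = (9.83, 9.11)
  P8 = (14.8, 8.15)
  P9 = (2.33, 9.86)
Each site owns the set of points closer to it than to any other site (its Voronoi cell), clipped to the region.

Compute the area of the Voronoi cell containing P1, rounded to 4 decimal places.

1. box [0,28]×[0,12]: [(0, 0) (28, 0) (28, 12) (0, 12)]
2. ⊥bis P1·P0 via (17.655,5.37): [(0, 0) (19.9332, 0) (14.8423, 12) (0, 12)]  |A|=208.6527
3. ⊥bis P1·P2 via (12.315,6.22): [(0, 2.2423) (0, 0) (19.9332, 0) (16.6943, 7.6345)]  |A|=94.807
4. ⊥bis P1·P3 via (8.4,3.335): [(8.3515, 4.9398) (8.5007, 0) (19.9332, 0) (16.6943, 7.6345)]  |A|=64.4474
5. ⊥bis P1·P4 via (19.15,3.75): [(8.3515, 4.9398) (8.5007, 0) (19.3202, 0) (19.2467, 1.618) (16.6943, 7.6345)]  |A|=63.9515
6. ⊥bis P1·P5 via (16.54,4.37): [(15.7513, 7.3299) (8.3515, 4.9398) (8.5007, 0) (17.7045, 0)]  |A|=52.1862
7. ⊥bis P1·P6 via (11.99,4.265): [(15.7513, 7.3299) (13.5084, 6.6055) (9.223, 0) (17.7045, 0)]  |A|=36.9394
8. ⊥bis P1·P7 via (11.515,6.295): [(15.7513, 7.3299) (13.5084, 6.6055) (9.223, 0) (17.7045, 0)]  |A|=36.9394
9. ⊥bis P1·P8 via (14,5.815): [(16.3715, 5.0025) (13.1782, 6.0965) (9.223, 0) (17.7045, 0)]  |A|=33.1116
10. ⊥bis P1·P9 via (7.765,6.67): [(16.3715, 5.0025) (13.1782, 6.0965) (9.223, 0) (17.7045, 0)]  |A|=33.1116
11. canonical 4-gon: [(16.3715, 5.0025) (13.1782, 6.0965) (9.223, 0) (17.7045, 0)]
12. shoelace: 33.1116

Area of P1's cell: 33.1116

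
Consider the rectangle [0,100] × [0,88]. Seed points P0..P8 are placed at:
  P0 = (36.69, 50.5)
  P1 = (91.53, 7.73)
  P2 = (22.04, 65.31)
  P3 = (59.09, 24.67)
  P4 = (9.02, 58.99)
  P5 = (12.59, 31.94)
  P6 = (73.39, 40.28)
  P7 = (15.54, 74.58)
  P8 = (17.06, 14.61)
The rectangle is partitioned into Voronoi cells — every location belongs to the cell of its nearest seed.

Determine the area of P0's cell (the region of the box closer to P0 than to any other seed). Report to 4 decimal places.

1. box [0,100]×[0,88]: [(0, 0) (100, 0) (100, 88) (0, 88)]
2. ⊥bis P0·P1 via (64.11,29.115): [(0, 0) (41.4031, 0) (100, 75.1334) (100, 88) (0, 88)]  |A|=6598.7059
3. ⊥bis P0·P2 via (29.365,57.905): [(0, 28.8572) (0, 0) (41.4031, 0) (100, 75.1334) (100, 88) (59.7887, 88)]  |A|=4830.6722
4. ⊥bis P0·P3 via (47.89,37.585): [(0, 28.8572) (0, 0) (4.5498, 0) (100, 82.7752) (100, 88) (59.7887, 88)]  |A|=3081.5094
5. ⊥bis P0·P4 via (22.855,54.745): [(21.4102, 50.0361) (6.6042, 1.7816) (100, 82.7752) (100, 88) (59.7887, 88)]  |A|=2622.3848
6. ⊥bis P0·P5 via (24.64,41.22): [(21.4102, 50.0361) (20.396, 46.7308) (35.6284, 26.9516) (100, 82.7752) (100, 88) (59.7887, 88)]  |A|=2143.6476
7. ⊥bis P0·P6 via (55.04,45.39): [(21.4102, 50.0361) (20.396, 46.7308) (35.6284, 26.9516) (54.4509, 43.2747) (66.9058, 88) (59.7887, 88)]  |A|=1284.582
8. ⊥bis P0·P7 via (26.115,62.54): [(21.4102, 50.0361) (20.396, 46.7308) (35.6284, 26.9516) (54.4509, 43.2747) (66.9058, 88) (59.7887, 88)]  |A|=1284.582
9. ⊥bis P0·P8 via (26.875,32.555): [(21.4102, 50.0361) (20.396, 46.7308) (34.5431, 28.361) (36.2052, 27.4519) (54.4509, 43.2747) (66.9058, 88) (59.7887, 88)]  |A|=1283.9041
10. canonical 7-gon: [(21.4102, 50.0361) (20.396, 46.7308) (34.5431, 28.361) (36.2052, 27.4519) (54.4509, 43.2747) (66.9058, 88) (59.7887, 88)]
11. shoelace: 1283.9041

Area of P0's cell: 1283.9041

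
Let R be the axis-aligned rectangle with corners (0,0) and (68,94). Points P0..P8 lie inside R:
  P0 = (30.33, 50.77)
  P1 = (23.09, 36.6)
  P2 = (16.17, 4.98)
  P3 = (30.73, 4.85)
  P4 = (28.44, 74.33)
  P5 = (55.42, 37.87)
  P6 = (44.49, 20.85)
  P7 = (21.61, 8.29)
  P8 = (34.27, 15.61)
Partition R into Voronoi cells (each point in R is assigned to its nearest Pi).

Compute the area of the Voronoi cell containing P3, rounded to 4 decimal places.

Area of P3's cell: 200.5166

1. box [0,68]×[0,94]: [(0, 0) (68, 0) (68, 94) (0, 94)]
2. ⊥bis P3·P0 via (30.53,27.81): [(0, 27.5441) (0, 0) (68, 0) (68, 28.1364)]  |A|=1893.1354
3. ⊥bis P3·P1 via (26.91,20.725): [(57.3235, 28.0434) (0, 14.2496) (0, 0) (68, 0) (68, 28.1364)]  |A|=1512.0945
4. ⊥bis P3·P2 via (23.45,4.915): [(57.3235, 28.0434) (23.584, 19.9247) (23.4061, 0) (68, 0) (68, 28.1364)]  |A|=1110.883
5. ⊥bis P3·P4 via (29.585,39.59): [(57.3235, 28.0434) (23.584, 19.9247) (23.4061, 0) (68, 0) (68, 28.1364)]  |A|=1110.883
6. ⊥bis P3·P5 via (43.075,21.36): [(39.7819, 23.8224) (23.584, 19.9247) (23.4061, 0) (68, 0) (68, 2.7229)]  |A|=730.6047
7. ⊥bis P3·P6 via (37.61,12.85): [(28.1157, 21.0151) (23.584, 19.9247) (23.4061, 0) (52.5519, 0)]  |A|=351.2996
8. ⊥bis P3·P7 via (26.17,6.57): [(30.7606, 18.7405) (23.6918, 0) (52.5519, 0)]  |A|=270.4252
9. ⊥bis P3·P8 via (32.5,10.23): [(45.7101, 5.8839) (28.0969, 11.6786) (23.6918, 0) (52.5519, 0)]  |A|=200.5166
10. canonical 4-gon: [(45.7101, 5.8839) (28.0969, 11.6786) (23.6918, 0) (52.5519, 0)]
11. shoelace: 200.5166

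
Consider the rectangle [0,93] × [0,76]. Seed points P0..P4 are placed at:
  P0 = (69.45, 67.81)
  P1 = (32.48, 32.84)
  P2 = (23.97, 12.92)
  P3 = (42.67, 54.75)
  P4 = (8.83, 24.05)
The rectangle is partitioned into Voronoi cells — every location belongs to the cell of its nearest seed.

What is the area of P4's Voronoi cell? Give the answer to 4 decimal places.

1. box [0,93]×[0,76]: [(0, 0) (93, 0) (93, 76) (0, 76)]
2. ⊥bis P4·P0 via (39.14,45.93): [(0, 0) (72.2957, 0) (17.4332, 76) (0, 76)]  |A|=3409.699
3. ⊥bis P4·P1 via (20.655,28.445): [(0, 0) (31.2272, 0) (2.9802, 76) (0, 76)]  |A|=1299.8805
4. ⊥bis P4·P2 via (16.4,18.485): [(0, 0) (2.811, 0) (21.6849, 25.674) (2.9802, 76) (0, 76)]  |A|=935.102
5. ⊥bis P4·P3 via (25.75,39.4): [(0, 67.7837) (0, 0) (2.811, 0) (21.6849, 25.674) (10.2216, 56.5166)]  |A|=864.0778
6. canonical 5-gon: [(0, 67.7837) (0, 0) (2.811, 0) (21.6849, 25.674) (10.2216, 56.5166)]
7. shoelace: 864.0778

Area of P4's cell: 864.0778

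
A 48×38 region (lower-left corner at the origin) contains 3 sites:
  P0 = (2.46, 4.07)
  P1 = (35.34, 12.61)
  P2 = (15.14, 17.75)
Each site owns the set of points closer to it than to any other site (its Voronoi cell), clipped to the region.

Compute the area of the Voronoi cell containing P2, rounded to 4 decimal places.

Area of P2's cell: 799.9516

1. box [0,48]×[0,38]: [(0, 0) (48, 0) (48, 38) (0, 38)]
2. ⊥bis P2·P0 via (8.8,10.91): [(0, 19.0667) (20.5704, 0) (48, 0) (48, 38) (0, 38)]  |A|=1627.8948
3. ⊥bis P2·P1 via (25.24,15.18): [(0, 19.0667) (20.5704, 0) (21.3774, 0) (31.0467, 38) (0, 38)]  |A|=799.9516
4. canonical 5-gon: [(0, 19.0667) (20.5704, 0) (21.3774, 0) (31.0467, 38) (0, 38)]
5. shoelace: 799.9516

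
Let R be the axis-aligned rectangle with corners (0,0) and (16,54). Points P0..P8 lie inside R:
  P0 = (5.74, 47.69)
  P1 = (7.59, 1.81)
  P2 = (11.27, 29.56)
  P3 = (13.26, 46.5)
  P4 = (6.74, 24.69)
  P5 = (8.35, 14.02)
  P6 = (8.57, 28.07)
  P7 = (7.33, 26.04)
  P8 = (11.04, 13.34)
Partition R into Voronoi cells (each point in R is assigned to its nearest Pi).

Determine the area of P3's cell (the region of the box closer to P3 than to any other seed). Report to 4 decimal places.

Area of P3's cell: 106.3368

1. box [0,16]×[0,54]: [(0, 0) (16, 0) (16, 54) (0, 54)]
2. ⊥bis P3·P0 via (9.5,47.095): [(2.0475, 0) (16, 0) (16, 54) (10.5927, 54)]  |A|=522.7161
3. ⊥bis P3·P1 via (10.425,24.155): [(5.9595, 24.7216) (16, 23.4477) (16, 54) (10.5927, 54)]  |A|=232.5389
4. ⊥bis P3·P2 via (12.265,38.03): [(8.1422, 38.5143) (16, 37.5912) (16, 54) (10.5927, 54)]  |A|=106.3368
5. ⊥bis P3·P4 via (10,35.595): [(8.1422, 38.5143) (16, 37.5912) (16, 54) (10.5927, 54)]  |A|=106.3368
6. ⊥bis P3·P5 via (10.805,30.26): [(8.1422, 38.5143) (16, 37.5912) (16, 54) (10.5927, 54)]  |A|=106.3368
7. ⊥bis P3·P6 via (10.915,37.285): [(8.1422, 38.5143) (16, 37.5912) (16, 54) (10.5927, 54)]  |A|=106.3368
8. ⊥bis P3·P7 via (10.295,36.27): [(8.1422, 38.5143) (16, 37.5912) (16, 54) (10.5927, 54)]  |A|=106.3368
9. ⊥bis P3·P8 via (12.15,29.92): [(8.1422, 38.5143) (16, 37.5912) (16, 54) (10.5927, 54)]  |A|=106.3368
10. canonical 4-gon: [(8.1422, 38.5143) (16, 37.5912) (16, 54) (10.5927, 54)]
11. shoelace: 106.3368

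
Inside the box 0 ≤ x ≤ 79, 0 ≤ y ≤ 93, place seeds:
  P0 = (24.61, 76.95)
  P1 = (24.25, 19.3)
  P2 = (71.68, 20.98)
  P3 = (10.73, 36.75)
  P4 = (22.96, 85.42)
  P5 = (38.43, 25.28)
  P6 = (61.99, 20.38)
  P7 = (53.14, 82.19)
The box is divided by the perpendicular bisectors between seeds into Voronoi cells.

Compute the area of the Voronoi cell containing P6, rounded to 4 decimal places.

Area of P6's cell: 810.5629

1. box [0,79]×[0,93]: [(0, 0) (79, 0) (79, 93) (0, 93)]
2. ⊥bis P6·P0 via (43.3,48.665): [(0, 20.0535) (0, 0) (79, 0) (79, 72.2546)]  |A|=3646.1706
3. ⊥bis P6·P1 via (43.12,19.84): [(42.3138, 48.0133) (43.6878, 0) (79, 0) (79, 72.2546)]  |A|=2173.1043
4. ⊥bis P6·P2 via (66.835,20.68): [(64.2452, 62.5051) (42.3138, 48.0133) (43.6878, 0) (68.1155, 0)]  |A|=1299.8851
5. ⊥bis P6·P3 via (36.36,28.565): [(64.2452, 62.5051) (42.6396, 48.2286) (42.3349, 47.2745) (43.6878, 0) (68.1155, 0)]  |A|=1299.7624
6. ⊥bis P6·P4 via (42.475,52.9): [(64.2452, 62.5051) (42.6396, 48.2286) (42.3349, 47.2745) (43.6878, 0) (68.1155, 0)]  |A|=1299.7624
7. ⊥bis P6·P5 via (50.21,22.83): [(64.2452, 62.5051) (57.5401, 58.0745) (45.4618, 0) (68.1155, 0)]  |A|=875.9247
8. ⊥bis P6·P7 via (57.565,51.285): [(64.8751, 52.3317) (56.084, 51.0729) (45.4618, 0) (68.1155, 0)]  |A|=810.5629
9. canonical 4-gon: [(64.8751, 52.3317) (56.084, 51.0729) (45.4618, 0) (68.1155, 0)]
10. shoelace: 810.5629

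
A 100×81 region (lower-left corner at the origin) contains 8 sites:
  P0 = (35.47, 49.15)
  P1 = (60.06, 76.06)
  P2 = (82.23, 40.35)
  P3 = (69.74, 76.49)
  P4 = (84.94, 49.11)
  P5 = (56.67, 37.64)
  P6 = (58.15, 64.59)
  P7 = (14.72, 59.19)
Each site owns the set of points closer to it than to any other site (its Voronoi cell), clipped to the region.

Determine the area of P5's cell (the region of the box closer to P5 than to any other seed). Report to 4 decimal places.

1. box [0,100]×[0,81]: [(0, 0) (100, 0) (100, 81) (0, 81)]
2. ⊥bis P5·P0 via (46.07,43.395): [(22.5098, 0) (100, 0) (100, 81) (66.4867, 81)]  |A|=4495.6431
3. ⊥bis P5·P1 via (58.365,56.85): [(53.6032, 57.2702) (22.5098, 0) (100, 0) (100, 53.1763)]  |A|=3452.545
4. ⊥bis P5·P2 via (69.45,38.995): [(67.6437, 56.0313) (53.6032, 57.2702) (22.5098, 0) (73.5844, 0)]  |A|=1852.2024
5. ⊥bis P5·P3 via (63.205,57.065): [(67.6943, 55.5547) (65.792, 56.1947) (53.6032, 57.2702) (22.5098, 0) (73.5844, 0)]  |A|=1851.7653
6. ⊥bis P5·P4 via (70.805,43.375): [(68.342, 49.4456) (65.5967, 56.2119) (53.6032, 57.2702) (22.5098, 0) (73.5844, 0)]  |A|=1845.5248
7. ⊥bis P5·P6 via (57.41,51.115): [(68.342, 49.4456) (67.8983, 50.539) (50.4683, 51.4962) (22.5098, 0) (73.5844, 0)]  |A|=1760.9035
8. ⊥bis P5·P7 via (35.695,48.415): [(68.342, 49.4456) (67.8983, 50.539) (50.4683, 51.4962) (22.5098, 0) (73.5844, 0)]  |A|=1760.9035
9. canonical 5-gon: [(68.342, 49.4456) (67.8983, 50.539) (50.4683, 51.4962) (22.5098, 0) (73.5844, 0)]
10. shoelace: 1760.9035

Area of P5's cell: 1760.9035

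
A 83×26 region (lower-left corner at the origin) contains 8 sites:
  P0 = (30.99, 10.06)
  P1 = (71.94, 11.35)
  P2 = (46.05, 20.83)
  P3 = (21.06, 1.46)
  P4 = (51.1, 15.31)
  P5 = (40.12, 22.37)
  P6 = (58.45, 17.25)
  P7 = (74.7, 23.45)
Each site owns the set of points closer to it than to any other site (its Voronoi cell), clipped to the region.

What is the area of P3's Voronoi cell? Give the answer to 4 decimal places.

1. box [0,83]×[0,26]: [(0, 0) (83, 0) (83, 26) (0, 26)]
2. ⊥bis P3·P0 via (26.025,5.76): [(0, 0) (31.0135, 0) (8.4959, 26) (0, 26)]  |A|=513.6224
3. ⊥bis P3·P1 via (46.5,6.405): [(0, 0) (31.0135, 0) (8.4959, 26) (0, 26)]  |A|=513.6224
4. ⊥bis P3·P2 via (33.555,11.145): [(0, 0) (31.0135, 0) (8.4959, 26) (0, 26)]  |A|=513.6224
5. ⊥bis P3·P4 via (36.08,8.385): [(0, 0) (31.0135, 0) (8.4959, 26) (0, 26)]  |A|=513.6224
6. ⊥bis P3·P5 via (30.59,11.915): [(0, 0) (31.0135, 0) (8.4959, 26) (0, 26)]  |A|=513.6224
7. ⊥bis P3·P6 via (39.755,9.355): [(0, 0) (31.0135, 0) (8.4959, 26) (0, 26)]  |A|=513.6224
8. ⊥bis P3·P7 via (47.88,12.455): [(0, 0) (31.0135, 0) (8.4959, 26) (0, 26)]  |A|=513.6224
9. canonical 4-gon: [(0, 0) (31.0135, 0) (8.4959, 26) (0, 26)]
10. shoelace: 513.6224

Area of P3's cell: 513.6224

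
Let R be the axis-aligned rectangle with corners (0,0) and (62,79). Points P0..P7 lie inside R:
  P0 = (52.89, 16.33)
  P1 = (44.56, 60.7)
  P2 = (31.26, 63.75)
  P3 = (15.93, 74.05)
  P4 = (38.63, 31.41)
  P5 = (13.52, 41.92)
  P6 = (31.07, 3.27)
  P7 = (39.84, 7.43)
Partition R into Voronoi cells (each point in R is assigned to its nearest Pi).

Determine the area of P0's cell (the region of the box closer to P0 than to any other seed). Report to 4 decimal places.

1. box [0,62]×[0,79]: [(0, 0) (62, 0) (62, 79) (0, 79)]
2. ⊥bis P0·P1 via (48.725,38.515): [(0, 29.3674) (0, 0) (62, 0) (62, 41.0072)]  |A|=2181.6137
3. ⊥bis P0·P2 via (42.075,40.04): [(31.7416, 35.3265) (0, 20.8481) (0, 0) (62, 0) (62, 41.0072)]  |A|=2046.4051
4. ⊥bis P0·P3 via (34.41,45.19): [(31.7416, 35.3265) (0, 20.8481) (0, 0) (62, 0) (62, 41.0072)]  |A|=2046.4051
5. ⊥bis P0·P4 via (45.76,23.87): [(20.5174, 0) (62, 0) (62, 39.2269)]  |A|=813.6176
6. ⊥bis P0·P5 via (33.205,29.125): [(20.5174, 0) (62, 0) (62, 39.2269)]  |A|=813.6176
7. ⊥bis P0·P6 via (41.98,9.8): [(37.9685, 16.5022) (47.8456, 0) (62, 0) (62, 39.2269)]  |A|=588.1297
8. ⊥bis P0·P7 via (46.365,11.88): [(41.1566, 19.517) (54.4671, 0) (62, 0) (62, 39.2269)]  |A|=482.3202
9. canonical 4-gon: [(41.1566, 19.517) (54.4671, 0) (62, 0) (62, 39.2269)]
10. shoelace: 482.3202

Area of P0's cell: 482.3202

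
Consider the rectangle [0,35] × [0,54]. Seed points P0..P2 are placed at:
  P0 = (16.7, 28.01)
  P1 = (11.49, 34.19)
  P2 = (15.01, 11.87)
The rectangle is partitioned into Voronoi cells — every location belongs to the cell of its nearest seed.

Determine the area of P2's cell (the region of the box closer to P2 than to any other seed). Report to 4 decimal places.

Area of P2's cell: 691.0420

1. box [0,35]×[0,54]: [(0, 0) (35, 0) (35, 54) (0, 54)]
2. ⊥bis P2·P0 via (15.855,19.94): [(0, 21.6002) (0, 0) (35, 0) (35, 17.9354)]  |A|=691.8714
3. ⊥bis P2·P1 via (13.25,23.03): [(2.5142, 21.3369) (0, 20.9404) (0, 0) (35, 0) (35, 17.9354)]  |A|=691.042
4. canonical 5-gon: [(2.5142, 21.3369) (0, 20.9404) (0, 0) (35, 0) (35, 17.9354)]
5. shoelace: 691.042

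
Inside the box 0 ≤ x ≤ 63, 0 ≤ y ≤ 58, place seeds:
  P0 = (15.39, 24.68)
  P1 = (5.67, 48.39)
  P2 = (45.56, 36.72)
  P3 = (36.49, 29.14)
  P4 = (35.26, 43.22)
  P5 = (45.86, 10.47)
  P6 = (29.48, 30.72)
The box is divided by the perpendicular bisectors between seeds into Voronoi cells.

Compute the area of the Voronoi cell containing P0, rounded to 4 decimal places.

Area of P0's cell: 877.3007

1. box [0,63]×[0,58]: [(0, 0) (63, 0) (63, 58) (0, 58)]
2. ⊥bis P0·P1 via (10.53,36.535): [(0, 32.2182) (0, 0) (63, 0) (63, 58) (62.8896, 58)]  |A|=2843.2963
3. ⊥bis P0·P2 via (30.475,30.7): [(25.6696, 42.7415) (0, 32.2182) (0, 0) (42.7265, 0)]  |A|=1326.6114
4. ⊥bis P0·P3 via (25.94,26.91): [(22.8389, 41.5811) (0, 32.2182) (0, 0) (31.6281, 0)]  |A|=1025.4791
5. ⊥bis P0·P4 via (25.325,33.95): [(24.1962, 35.1598) (19.4869, 40.2069) (0, 32.2182) (0, 0) (31.6281, 0)]  |A|=1013.7844
6. ⊥bis P0·P5 via (30.625,17.575): [(28.759, 13.5737) (24.1962, 35.1598) (19.4869, 40.2069) (0, 32.2182) (0, 0) (22.4287, 0)]  |A|=951.3496
7. ⊥bis P0·P6 via (22.435,27.7): [(28.6191, 13.2738) (17.4343, 39.3655) (0, 32.2182) (0, 0) (22.4287, 0)]  |A|=877.3007
8. canonical 5-gon: [(28.6191, 13.2738) (17.4343, 39.3655) (0, 32.2182) (0, 0) (22.4287, 0)]
9. shoelace: 877.3007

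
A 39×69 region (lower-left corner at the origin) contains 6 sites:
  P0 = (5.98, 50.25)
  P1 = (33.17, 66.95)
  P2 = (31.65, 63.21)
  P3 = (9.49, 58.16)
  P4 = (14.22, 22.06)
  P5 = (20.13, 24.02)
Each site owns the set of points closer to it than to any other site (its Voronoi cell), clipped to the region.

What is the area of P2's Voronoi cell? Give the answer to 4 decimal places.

Area of P2's cell: 412.4644

1. box [0,39]×[0,69]: [(0, 0) (39, 0) (39, 69) (0, 69)]
2. ⊥bis P2·P0 via (18.815,56.73): [(39, 16.7494) (39, 69) (12.6203, 69)]  |A|=689.1792
3. ⊥bis P2·P1 via (32.41,65.08): [(39, 16.7494) (39, 62.4017) (22.7647, 69) (12.6203, 69)]  |A|=635.6168
4. ⊥bis P2·P3 via (20.57,60.685): [(23.6568, 47.1398) (39, 16.7494) (39, 62.4017) (22.7647, 69) (18.6751, 69)]  |A|=569.4366
5. ⊥bis P2·P4 via (22.935,42.635): [(23.6568, 47.1398) (26.7461, 41.0207) (39, 35.8303) (39, 62.4017) (22.7647, 69) (18.6751, 69)]  |A|=452.5291
6. ⊥bis P2·P5 via (25.89,43.615): [(23.6568, 47.1398) (25.3573, 43.7716) (39, 39.7613) (39, 62.4017) (22.7647, 69) (18.6751, 69)]  |A|=412.4644
7. canonical 6-gon: [(23.6568, 47.1398) (25.3573, 43.7716) (39, 39.7613) (39, 62.4017) (22.7647, 69) (18.6751, 69)]
8. shoelace: 412.4644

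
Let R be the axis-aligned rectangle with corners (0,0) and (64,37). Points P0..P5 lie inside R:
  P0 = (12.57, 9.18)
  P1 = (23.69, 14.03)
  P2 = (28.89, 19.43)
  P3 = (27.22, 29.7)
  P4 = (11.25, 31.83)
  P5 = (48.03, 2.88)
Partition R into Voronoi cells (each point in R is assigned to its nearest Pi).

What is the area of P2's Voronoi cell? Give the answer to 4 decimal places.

1. box [0,64]×[0,37]: [(0, 0) (64, 0) (64, 37) (0, 37)]
2. ⊥bis P2·P0 via (20.73,14.305): [(29.7145, 0) (64, 0) (64, 37) (6.4761, 37)]  |A|=1698.4749
3. ⊥bis P2·P1 via (26.29,16.73): [(8.3672, 33.989) (43.6635, 0) (64, 0) (64, 37) (6.4761, 37)]  |A|=1461.4185
4. ⊥bis P2·P3 via (28.055,24.565): [(19.5841, 23.1875) (43.6635, 0) (64, 0) (64, 30.41)]  |A|=911.1212
5. ⊥bis P2·P4 via (20.07,25.63): [(19.5841, 23.1875) (43.6635, 0) (64, 0) (64, 30.41)]  |A|=911.1212
6. ⊥bis P2·P5 via (38.46,11.155): [(53.6549, 28.7278) (19.5841, 23.1875) (35.561, 7.8023)]  |A|=306.3508
7. canonical 3-gon: [(53.6549, 28.7278) (19.5841, 23.1875) (35.561, 7.8023)]
8. shoelace: 306.3508

Area of P2's cell: 306.3508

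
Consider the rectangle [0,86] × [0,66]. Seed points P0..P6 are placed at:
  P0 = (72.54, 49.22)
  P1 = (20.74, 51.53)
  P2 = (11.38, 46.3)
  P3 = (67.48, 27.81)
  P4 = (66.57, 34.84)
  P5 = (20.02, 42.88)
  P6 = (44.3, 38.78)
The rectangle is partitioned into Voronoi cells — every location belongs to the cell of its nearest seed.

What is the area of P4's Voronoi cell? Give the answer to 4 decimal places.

1. box [0,86]×[0,66]: [(0, 0) (86, 0) (86, 66) (0, 66)]
2. ⊥bis P4·P0 via (69.555,42.03): [(0, 0) (86, 0) (86, 35.2027) (11.8182, 66) (0, 66)]  |A|=4533.7005
3. ⊥bis P4·P1 via (43.655,43.185): [(27.9282, 0) (86, 0) (86, 35.2027) (46.6912, 51.5222)]  |A|=2187.8798
4. ⊥bis P4·P2 via (38.975,40.57): [(34.0299, 16.7548) (30.5508, 0) (86, 0) (86, 35.2027) (46.6912, 51.5222)]  |A|=2165.9096
5. ⊥bis P4·P3 via (67.025,31.325): [(37.9661, 27.5635) (86, 33.7812) (86, 35.2027) (46.6912, 51.5222)]  |A|=576.228
6. ⊥bis P4·P5 via (43.295,38.86): [(44.3911, 45.2064) (41.4211, 28.0107) (86, 33.7812) (86, 35.2027) (46.6912, 51.5222)]  |A|=547.186
7. ⊥bis P4·P6 via (55.435,36.81): [(54.1702, 29.661) (86, 33.7812) (86, 35.2027) (57.2615, 47.1338)]  |A|=292.1345
8. canonical 4-gon: [(54.1702, 29.661) (86, 33.7812) (86, 35.2027) (57.2615, 47.1338)]
9. shoelace: 292.1345

Area of P4's cell: 292.1345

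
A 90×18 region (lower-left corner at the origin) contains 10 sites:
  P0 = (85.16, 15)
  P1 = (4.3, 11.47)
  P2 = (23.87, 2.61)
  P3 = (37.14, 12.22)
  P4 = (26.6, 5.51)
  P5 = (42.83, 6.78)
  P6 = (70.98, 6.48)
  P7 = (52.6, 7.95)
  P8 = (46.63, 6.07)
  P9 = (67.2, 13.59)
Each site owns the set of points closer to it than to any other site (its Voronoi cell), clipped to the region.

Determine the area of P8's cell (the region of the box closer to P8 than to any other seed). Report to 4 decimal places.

1. box [0,90]×[0,18]: [(0, 0) (90, 0) (90, 18) (0, 18)]
2. ⊥bis P8·P0 via (65.895,10.535): [(0, 0) (68.3367, 0) (64.1649, 18) (0, 18)]  |A|=1192.5137
3. ⊥bis P8·P1 via (25.465,8.77): [(24.3462, 0) (68.3367, 0) (64.1649, 18) (26.6425, 18)]  |A|=733.6156
4. ⊥bis P8·P2 via (35.25,4.34): [(35.9098, 0) (68.3367, 0) (64.1649, 18) (33.1734, 18)]  |A|=570.7653
5. ⊥bis P8·P3 via (41.885,9.145): [(35.9586, 0) (68.3367, 0) (64.1649, 18) (47.6235, 18)]  |A|=440.2751
6. ⊥bis P8·P4 via (36.615,5.79): [(36.743, 1.2105) (36.7769, 0) (68.3367, 0) (64.1649, 18) (47.6235, 18)]  |A|=439.7799
7. ⊥bis P8·P5 via (44.73,6.425): [(46.5966, 16.4155) (43.5295, 0) (68.3367, 0) (64.1649, 18) (47.6235, 18)]  |A|=378.1346
8. ⊥bis P8·P6 via (58.805,6.275): [(46.5966, 16.4155) (43.5295, 0) (58.9107, 0) (58.6076, 18) (47.6235, 18)]  |A|=243.285
9. ⊥bis P8·P7 via (49.615,7.01): [(46.6347, 16.4742) (46.5966, 16.4155) (43.5295, 0) (51.8225, 0)]  |A|=68.5319
10. ⊥bis P8·P9 via (56.915,9.83): [(46.6347, 16.4742) (46.5966, 16.4155) (43.5295, 0) (51.8225, 0)]  |A|=68.5319
11. canonical 4-gon: [(46.6347, 16.4742) (46.5966, 16.4155) (43.5295, 0) (51.8225, 0)]
12. shoelace: 68.5319

Area of P8's cell: 68.5319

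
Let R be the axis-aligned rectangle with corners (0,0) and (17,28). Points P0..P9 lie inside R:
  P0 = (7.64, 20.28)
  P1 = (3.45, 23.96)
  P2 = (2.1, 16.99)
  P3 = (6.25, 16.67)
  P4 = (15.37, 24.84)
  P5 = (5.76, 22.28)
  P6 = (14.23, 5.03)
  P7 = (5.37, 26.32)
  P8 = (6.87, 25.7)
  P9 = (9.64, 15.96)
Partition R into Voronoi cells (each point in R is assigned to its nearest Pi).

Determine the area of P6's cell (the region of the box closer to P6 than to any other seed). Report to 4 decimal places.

Area of P6's cell: 146.9042

1. box [0,17]×[0,28]: [(0, 0) (17, 0) (17, 28) (0, 28)]
2. ⊥bis P6·P0 via (10.935,12.655): [(0, 7.9296) (0, 0) (17, 0) (17, 15.2759)]  |A|=197.2469
3. ⊥bis P6·P1 via (8.84,14.495): [(0, 7.9296) (0, 0) (17, 0) (17, 15.2759)]  |A|=197.2469
4. ⊥bis P6·P2 via (8.165,11.01): [(8.9346, 11.7906) (0, 2.7289) (0, 0) (17, 0) (17, 15.2759)]  |A|=174.0137
5. ⊥bis P6·P3 via (10.24,10.85): [(16.1771, 14.9203) (3.3496, 6.1262) (0, 2.7289) (0, 0) (17, 0) (17, 15.2759)]  |A|=162.2414
6. ⊥bis P6·P4 via (14.8,14.935): [(16.0903, 14.8607) (3.3496, 6.1262) (0, 2.7289) (0, 0) (17, 0) (17, 14.8084)]  |A|=162.0197
7. ⊥bis P6·P5 via (9.995,13.655): [(16.0903, 14.8607) (3.3496, 6.1262) (0, 2.7289) (0, 0) (17, 0) (17, 14.8084)]  |A|=162.0197
8. ⊥bis P6·P7 via (9.8,15.675): [(16.0903, 14.8607) (3.3496, 6.1262) (0, 2.7289) (0, 0) (17, 0) (17, 14.8084)]  |A|=162.0197
9. ⊥bis P6·P8 via (10.55,15.365): [(16.0903, 14.8607) (3.3496, 6.1262) (0, 2.7289) (0, 0) (17, 0) (17, 14.8084)]  |A|=162.0197
10. ⊥bis P6·P9 via (11.935,10.495): [(6.2237, 8.0966) (3.3496, 6.1262) (0, 2.7289) (0, 0) (17, 0) (17, 12.622)]  |A|=146.9042
11. canonical 6-gon: [(6.2237, 8.0966) (3.3496, 6.1262) (0, 2.7289) (0, 0) (17, 0) (17, 12.622)]
12. shoelace: 146.9042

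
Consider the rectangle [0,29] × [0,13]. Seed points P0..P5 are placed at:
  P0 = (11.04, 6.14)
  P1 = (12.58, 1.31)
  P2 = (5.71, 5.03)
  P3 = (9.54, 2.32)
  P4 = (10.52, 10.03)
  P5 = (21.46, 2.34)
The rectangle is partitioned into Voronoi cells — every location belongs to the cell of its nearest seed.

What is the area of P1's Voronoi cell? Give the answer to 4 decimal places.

1. box [0,29]×[0,13]: [(0, 0) (29, 0) (29, 13) (0, 13)]
2. ⊥bis P1·P0 via (11.81,3.725): [(0.127, 0) (29, 0) (29, 9.2059)]  |A|=132.9003
3. ⊥bis P1·P2 via (9.145,3.17): [(8.9521, 2.8138) (7.4285, 0) (29, 0) (29, 9.2059)]  |A|=122.628
4. ⊥bis P1·P3 via (11.06,1.815): [(11.6809, 3.6838) (10.457, 0) (29, 0) (29, 9.2059)]  |A|=113.8734
5. ⊥bis P1·P4 via (11.55,5.67): [(11.6809, 3.6838) (10.457, 0) (29, 0) (29, 9.2059)]  |A|=113.8734
6. ⊥bis P1·P5 via (17.02,1.825): [(16.6217, 5.2592) (11.6809, 3.6838) (10.457, 0) (17.2317, 0)]  |A|=25.9511
7. canonical 4-gon: [(16.6217, 5.2592) (11.6809, 3.6838) (10.457, 0) (17.2317, 0)]
8. shoelace: 25.9511

Area of P1's cell: 25.9511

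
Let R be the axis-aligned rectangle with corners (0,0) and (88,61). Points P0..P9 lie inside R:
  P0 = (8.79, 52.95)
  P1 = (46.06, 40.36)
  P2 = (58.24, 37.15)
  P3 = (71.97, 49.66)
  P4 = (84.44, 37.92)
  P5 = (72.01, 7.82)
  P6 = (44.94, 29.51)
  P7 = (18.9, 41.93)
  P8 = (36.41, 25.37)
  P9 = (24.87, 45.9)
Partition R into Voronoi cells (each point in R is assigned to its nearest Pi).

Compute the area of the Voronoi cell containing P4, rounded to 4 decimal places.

1. box [0,88]×[0,61]: [(0, 0) (88, 0) (88, 61) (0, 61)]
2. ⊥bis P4·P0 via (46.615,45.435): [(37.5881, 0) (88, 0) (88, 61) (49.7074, 61)]  |A|=2705.4877
3. ⊥bis P4·P1 via (65.25,39.14): [(62.7617, 0) (88, 0) (88, 61) (66.6397, 61)]  |A|=1421.2565
4. ⊥bis P4·P2 via (71.34,37.535): [(72.4431, 0) (88, 0) (88, 61) (70.6504, 61)]  |A|=1003.648
5. ⊥bis P4·P3 via (78.205,43.79): [(71.3696, 36.5295) (72.4431, 0) (88, 0) (88, 54.1941)]  |A|=734.7783
6. ⊥bis P4·P5 via (78.225,22.87): [(71.3696, 36.5295) (71.6917, 25.568) (88, 18.8333) (88, 54.1941)]  |A|=382.3296
7. ⊥bis P4·P6 via (64.69,33.715): [(71.3696, 36.5295) (71.6917, 25.568) (88, 18.8333) (88, 54.1941)]  |A|=382.3296
8. ⊥bis P4·P7 via (51.67,39.925): [(71.3696, 36.5295) (71.6917, 25.568) (88, 18.8333) (88, 54.1941)]  |A|=382.3296
9. ⊥bis P4·P8 via (60.425,31.645): [(71.3696, 36.5295) (71.6917, 25.568) (88, 18.8333) (88, 54.1941)]  |A|=382.3296
10. ⊥bis P4·P9 via (54.655,41.91): [(71.3696, 36.5295) (71.6917, 25.568) (88, 18.8333) (88, 54.1941)]  |A|=382.3296
11. canonical 4-gon: [(71.3696, 36.5295) (71.6917, 25.568) (88, 18.8333) (88, 54.1941)]
12. shoelace: 382.3296

Area of P4's cell: 382.3296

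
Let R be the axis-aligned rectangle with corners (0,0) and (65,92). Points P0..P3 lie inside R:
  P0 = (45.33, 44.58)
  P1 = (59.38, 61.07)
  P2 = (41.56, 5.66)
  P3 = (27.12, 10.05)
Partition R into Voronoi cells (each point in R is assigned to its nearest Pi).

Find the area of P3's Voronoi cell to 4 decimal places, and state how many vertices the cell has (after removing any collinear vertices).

Area of P3's cell: 1328.5086 (4 vertices)

1. box [0,65]×[0,92]: [(0, 0) (65, 0) (65, 92) (0, 92)]
2. ⊥bis P3·P0 via (36.225,27.315): [(0, 46.4189) (0, 0) (65, 0) (65, 12.14)]  |A|=1903.1639
3. ⊥bis P3·P1 via (43.25,35.56): [(0, 46.4189) (0, 0) (65, 0) (65, 12.14)]  |A|=1903.1639
4. ⊥bis P3·P2 via (34.34,7.855): [(39.6992, 25.4828) (0, 46.4189) (0, 0) (31.9519, 0)]  |A|=1328.5086
5. canonical 4-gon: [(39.6992, 25.4828) (0, 46.4189) (0, 0) (31.9519, 0)]
6. shoelace: 1328.5086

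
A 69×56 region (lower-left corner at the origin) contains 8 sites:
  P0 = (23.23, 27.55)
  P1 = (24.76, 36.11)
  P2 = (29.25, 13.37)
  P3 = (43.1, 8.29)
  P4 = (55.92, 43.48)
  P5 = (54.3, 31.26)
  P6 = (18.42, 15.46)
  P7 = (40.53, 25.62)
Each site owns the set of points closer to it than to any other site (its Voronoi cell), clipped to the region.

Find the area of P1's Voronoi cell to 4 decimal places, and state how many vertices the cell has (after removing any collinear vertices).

Area of P1's cell: 862.6179 (5 vertices)

1. box [0,69]×[0,56]: [(0, 0) (69, 0) (69, 56) (0, 56)]
2. ⊥bis P1·P0 via (23.995,31.83): [(0, 36.1188) (69, 23.7859) (69, 56) (0, 56)]  |A|=1797.2876
3. ⊥bis P1·P2 via (27.005,24.74): [(0, 36.1188) (44.4218, 28.1789) (69, 33.0319) (69, 56) (0, 56)]  |A|=1683.6626
4. ⊥bis P1·P3 via (33.93,22.2): [(0, 36.1188) (43.3029, 28.3789) (69, 45.3195) (69, 56) (0, 56)]  |A|=1520.6117
5. ⊥bis P1·P4 via (40.34,39.795): [(0, 36.1188) (43.0285, 28.428) (36.5072, 56) (0, 56)]  |A|=931.0173
6. ⊥bis P1·P5 via (39.53,33.685): [(0, 36.1188) (38.7912, 29.1853) (40.454, 39.3129) (36.5072, 56) (0, 56)]  |A|=908.9307
7. ⊥bis P1·P6 via (21.59,25.785): [(0, 36.1188) (38.7912, 29.1853) (40.454, 39.3129) (36.5072, 56) (0, 56)]  |A|=908.9307
8. ⊥bis P1·P7 via (32.645,30.865): [(0, 36.1188) (32.2995, 30.3457) (39.8797, 41.7412) (36.5072, 56) (0, 56)]  |A|=862.6179
9. canonical 5-gon: [(0, 36.1188) (32.2995, 30.3457) (39.8797, 41.7412) (36.5072, 56) (0, 56)]
10. shoelace: 862.6179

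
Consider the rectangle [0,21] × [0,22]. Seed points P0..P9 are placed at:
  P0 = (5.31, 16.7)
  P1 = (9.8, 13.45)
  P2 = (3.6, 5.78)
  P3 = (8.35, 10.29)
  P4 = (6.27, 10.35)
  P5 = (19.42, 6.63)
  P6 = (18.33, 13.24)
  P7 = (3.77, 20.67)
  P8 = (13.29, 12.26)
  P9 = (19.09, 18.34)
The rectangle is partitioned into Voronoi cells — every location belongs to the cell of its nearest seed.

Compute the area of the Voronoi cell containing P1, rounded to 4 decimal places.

1. box [0,21]×[0,22]: [(0, 0) (21, 0) (21, 22) (0, 22)]
2. ⊥bis P1·P0 via (7.555,15.075): [(0, 4.6375) (0, 0) (21, 0) (21, 22) (12.5675, 22)]  |A|=352.898
3. ⊥bis P1·P2 via (6.7,9.615): [(4.7461, 11.1944) (18.5947, 0) (21, 0) (21, 22) (12.5675, 22)]  |A|=237.8147
4. ⊥bis P1·P3 via (9.075,11.87): [(6.1925, 13.1927) (21, 6.3981) (21, 22) (12.5675, 22)]  |A|=152.6464
5. ⊥bis P1·P4 via (8.035,11.9): [(6.5121, 13.6342) (7.3772, 12.6491) (21, 6.3981) (21, 22) (12.5675, 22)]  |A|=152.2981
6. ⊥bis P1·P5 via (14.61,10.04): [(6.5121, 13.6342) (7.3772, 12.6491) (14.2303, 9.5044) (21, 19.0535) (21, 22) (12.5675, 22)]  |A|=109.4616
7. ⊥bis P1·P6 via (14.065,13.345): [(6.5121, 13.6342) (7.3772, 12.6491) (13.9734, 9.6223) (14.2781, 22) (12.5675, 22)]  |A|=55.8826
8. ⊥bis P1·P7 via (6.785,17.06): [(12.3652, 21.7205) (6.5121, 13.6342) (7.3772, 12.6491) (13.9734, 9.6223) (14.2781, 22) (12.6999, 22)]  |A|=55.8641
9. ⊥bis P1·P8 via (11.545,12.855): [(12.3652, 21.7205) (6.5121, 13.6342) (7.3772, 12.6491) (10.9204, 11.0232) (14.2481, 20.7826) (14.2781, 22) (12.6999, 22)]  |A|=38.6359
10. ⊥bis P1·P9 via (14.445,15.895): [(11.794, 20.9313) (6.5121, 13.6342) (7.3772, 12.6491) (10.9204, 11.0232) (13.3141, 18.0434)]  |A|=32.8138
11. canonical 5-gon: [(11.794, 20.9313) (6.5121, 13.6342) (7.3772, 12.6491) (10.9204, 11.0232) (13.3141, 18.0434)]
12. shoelace: 32.8138

Area of P1's cell: 32.8138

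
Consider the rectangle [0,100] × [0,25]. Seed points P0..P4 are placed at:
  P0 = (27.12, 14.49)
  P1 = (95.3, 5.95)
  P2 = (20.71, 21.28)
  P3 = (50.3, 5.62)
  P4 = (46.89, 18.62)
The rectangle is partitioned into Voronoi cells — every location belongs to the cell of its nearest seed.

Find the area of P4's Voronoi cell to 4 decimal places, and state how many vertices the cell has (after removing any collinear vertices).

Area of P4's cell: 408.7483 (4 vertices)

1. box [0,100]×[0,25]: [(0, 0) (100, 0) (100, 25) (0, 25)]
2. ⊥bis P4·P0 via (37.005,16.555): [(40.4634, 0) (100, 0) (100, 25) (35.2408, 25)]  |A|=1553.6975
3. ⊥bis P4·P1 via (71.095,12.285): [(40.4634, 0) (67.8797, 0) (74.4228, 25) (35.2408, 25)]  |A|=832.4793
4. ⊥bis P4·P2 via (33.8,19.95): [(40.4634, 0) (67.8797, 0) (74.4228, 25) (35.2408, 25)]  |A|=832.4793
5. ⊥bis P4·P3 via (48.595,12.12): [(38.4855, 9.4682) (72.7072, 18.4448) (74.4228, 25) (35.2408, 25)]  |A|=408.7483
6. canonical 4-gon: [(38.4855, 9.4682) (72.7072, 18.4448) (74.4228, 25) (35.2408, 25)]
7. shoelace: 408.7483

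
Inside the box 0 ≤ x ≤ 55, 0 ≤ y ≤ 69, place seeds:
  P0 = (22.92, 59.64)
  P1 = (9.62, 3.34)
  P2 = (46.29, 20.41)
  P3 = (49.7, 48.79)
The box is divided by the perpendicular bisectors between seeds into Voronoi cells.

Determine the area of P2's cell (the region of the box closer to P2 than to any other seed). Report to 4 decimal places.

1. box [0,55]×[0,69]: [(0, 0) (55, 0) (55, 69) (0, 69)]
2. ⊥bis P2·P0 via (34.605,40.025): [(0, 19.4102) (0, 0) (55, 0) (55, 52.1747)]  |A|=1968.5835
3. ⊥bis P2·P1 via (27.955,11.875): [(19.1397, 30.8121) (33.4828, 0) (55, 0) (55, 52.1747)]  |A|=1266.9925
4. ⊥bis P2·P3 via (47.995,34.6): [(29.2743, 36.8494) (19.1397, 30.8121) (33.4828, 0) (55, 0) (55, 33.7583)]  |A|=1030.1056
5. canonical 5-gon: [(29.2743, 36.8494) (19.1397, 30.8121) (33.4828, 0) (55, 0) (55, 33.7583)]
6. shoelace: 1030.1056

Area of P2's cell: 1030.1056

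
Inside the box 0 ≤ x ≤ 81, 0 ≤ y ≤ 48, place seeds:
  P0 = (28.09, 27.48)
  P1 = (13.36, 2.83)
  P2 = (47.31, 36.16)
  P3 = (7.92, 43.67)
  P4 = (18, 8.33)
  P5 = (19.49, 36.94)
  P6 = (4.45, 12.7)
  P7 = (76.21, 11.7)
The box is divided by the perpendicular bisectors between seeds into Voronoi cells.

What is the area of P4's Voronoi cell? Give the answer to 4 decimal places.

Area of P4's cell: 451.8829

1. box [0,81]×[0,48]: [(0, 0) (81, 0) (81, 48) (0, 48)]
2. ⊥bis P4·P0 via (23.045,17.905): [(0, 30.0472) (0, 0) (57.0272, 0)]  |A|=856.7557
3. ⊥bis P4·P1 via (15.68,5.58): [(0, 30.0472) (0, 18.8082) (22.2942, 0) (57.0272, 0)]  |A|=647.0984
4. ⊥bis P4·P2 via (32.655,22.245): [(50.5225, 3.4273) (0, 30.0472) (0, 18.8082) (22.2942, 0) (53.7767, 0)]  |A|=641.5282
5. ⊥bis P4·P3 via (12.96,26): [(50.5225, 3.4273) (9.5353, 25.0232) (0, 22.3034) (0, 18.8082) (22.2942, 0) (53.7767, 0)]  |A|=604.6085
6. ⊥bis P4·P5 via (18.745,22.635): [(50.5225, 3.4273) (13.5548, 22.9053) (3.8772, 23.4093) (0, 22.3034) (0, 18.8082) (22.2942, 0) (53.7767, 0)]  |A|=595.3734
7. ⊥bis P4·P6 via (11.225,10.515): [(50.5225, 3.4273) (14.979, 22.1549) (10.9267, 9.5901) (22.2942, 0) (53.7767, 0)]  |A|=470.03
8. ⊥bis P4·P7 via (47.105,10.015): [(47.3909, 5.0773) (14.979, 22.1549) (10.9267, 9.5901) (22.2942, 0) (47.6848, 0)]  |A|=451.8829
9. canonical 5-gon: [(47.3909, 5.0773) (14.979, 22.1549) (10.9267, 9.5901) (22.2942, 0) (47.6848, 0)]
10. shoelace: 451.8829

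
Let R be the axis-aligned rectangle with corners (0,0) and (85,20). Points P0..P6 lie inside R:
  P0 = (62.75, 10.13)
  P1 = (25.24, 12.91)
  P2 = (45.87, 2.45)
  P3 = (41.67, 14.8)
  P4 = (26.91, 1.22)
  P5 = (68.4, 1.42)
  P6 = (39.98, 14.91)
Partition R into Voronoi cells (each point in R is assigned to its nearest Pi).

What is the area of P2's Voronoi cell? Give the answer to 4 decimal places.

Area of P2's cell: 165.5687

1. box [0,85]×[0,20]: [(0, 0) (85, 0) (85, 20) (0, 20)]
2. ⊥bis P2·P0 via (54.31,6.29): [(0, 0) (57.1718, 0) (48.0723, 20) (0, 20)]  |A|=1052.4408
3. ⊥bis P2·P1 via (35.555,7.68): [(31.661, 0) (57.1718, 0) (48.0723, 20) (41.8016, 20)]  |A|=317.8146
4. ⊥bis P2·P3 via (43.77,8.625): [(34.4223, 5.446) (31.661, 0) (57.1718, 0) (51.9777, 11.4163)]  |A|=185.1797
5. ⊥bis P2·P4 via (36.39,1.835): [(36.1183, 6.0228) (36.509, 0) (57.1718, 0) (51.9777, 11.4163)]  |A|=166.7584
6. ⊥bis P2·P5 via (57.135,1.935): [(36.1183, 6.0228) (36.509, 0) (57.0465, 0) (57.058, 0.2502) (51.9777, 11.4163)]  |A|=166.7427
7. ⊥bis P2·P6 via (42.925,8.68): [(40.3437, 7.4598) (36.1536, 5.4791) (36.509, 0) (57.0465, 0) (57.058, 0.2502) (51.9777, 11.4163)]  |A|=165.5687
8. canonical 6-gon: [(40.3437, 7.4598) (36.1536, 5.4791) (36.509, 0) (57.0465, 0) (57.058, 0.2502) (51.9777, 11.4163)]
9. shoelace: 165.5687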